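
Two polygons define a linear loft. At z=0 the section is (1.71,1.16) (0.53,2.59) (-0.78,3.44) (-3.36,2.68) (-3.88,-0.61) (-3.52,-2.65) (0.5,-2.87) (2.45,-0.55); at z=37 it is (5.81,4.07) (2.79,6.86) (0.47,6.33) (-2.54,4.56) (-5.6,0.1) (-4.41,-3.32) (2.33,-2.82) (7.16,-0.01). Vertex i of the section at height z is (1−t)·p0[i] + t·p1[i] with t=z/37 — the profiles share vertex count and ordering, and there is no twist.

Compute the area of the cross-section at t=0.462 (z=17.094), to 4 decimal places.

Area at t=0.462: 52.6116

Cross-section at t=0.462: each vertex is (1-t)·p0[i] + t·p1[i].
  v1: (1-0.462)·(1.71,1.16) + 0.462·(5.81,4.07) = (3.6042,2.5044)
  v2: (1-0.462)·(0.53,2.59) + 0.462·(2.79,6.86) = (1.5741,4.5627)
  v3: (1-0.462)·(-0.78,3.44) + 0.462·(0.47,6.33) = (-0.2025,4.7752)
  v4: (1-0.462)·(-3.36,2.68) + 0.462·(-2.54,4.56) = (-2.9812,3.5486)
  v5: (1-0.462)·(-3.88,-0.61) + 0.462·(-5.6,0.1) = (-4.6746,-0.2820)
  v6: (1-0.462)·(-3.52,-2.65) + 0.462·(-4.41,-3.32) = (-3.9312,-2.9595)
  v7: (1-0.462)·(0.5,-2.87) + 0.462·(2.33,-2.82) = (1.3455,-2.8469)
  v8: (1-0.462)·(2.45,-0.55) + 0.462·(7.16,-0.01) = (4.6260,-0.3005)
Shoelace sum Σ(x_i·y_{i+1} − x_{i+1}·y_i):
  i=1: 3.6042·4.5627 − 1.5741·2.5044 = +12.5028 (running +12.5028)
  i=2: 1.5741·4.7752 − -0.2025·4.5627 = +8.4407 (running +20.9434)
  i=3: -0.2025·3.5486 − -2.9812·4.7752 = +13.5170 (running +34.4604)
  i=4: -2.9812·-0.2820 − -4.6746·3.5486 = +17.4289 (running +51.8893)
  i=5: -4.6746·-2.9595 − -3.9312·-0.2820 = +12.7263 (running +64.6156)
  i=6: -3.9312·-2.8469 − 1.3455·-2.9595 = +15.1736 (running +79.7892)
  i=7: 1.3455·-0.3005 − 4.6260·-2.8469 = +12.7655 (running +92.5547)
  i=8: 4.6260·2.5044 − 3.6042·-0.3005 = +12.6686 (running +105.2233)
Area = |Σ|/2 = |105.2233|/2 = 52.6116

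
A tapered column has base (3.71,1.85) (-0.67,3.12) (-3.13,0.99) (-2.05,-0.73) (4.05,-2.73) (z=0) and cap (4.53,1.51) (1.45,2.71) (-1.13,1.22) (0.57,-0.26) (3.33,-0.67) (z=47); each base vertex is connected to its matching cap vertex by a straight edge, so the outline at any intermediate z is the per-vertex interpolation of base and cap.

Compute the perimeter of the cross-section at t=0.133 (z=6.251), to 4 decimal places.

Cross-section at t=0.133: each vertex is (1-t)·p0[i] + t·p1[i].
  v1: (1-0.133)·(3.71,1.85) + 0.133·(4.53,1.51) = (3.8191,1.8048)
  v2: (1-0.133)·(-0.67,3.12) + 0.133·(1.45,2.71) = (-0.3880,3.0655)
  v3: (1-0.133)·(-3.13,0.99) + 0.133·(-1.13,1.22) = (-2.8640,1.0206)
  v4: (1-0.133)·(-2.05,-0.73) + 0.133·(0.57,-0.26) = (-1.7015,-0.6675)
  v5: (1-0.133)·(4.05,-2.73) + 0.133·(3.33,-0.67) = (3.9542,-2.4560)
Perimeter = Σ |v_{i+1} − v_i|:
  edge 1→2: √(-4.2071² + 1.2607²) = 4.3919 (running 4.3919)
  edge 2→3: √(-2.4760² + -2.0449²) = 3.2112 (running 7.6031)
  edge 3→4: √(1.1625² + -1.6881²) = 2.0496 (running 9.6528)
  edge 4→5: √(5.6558² + -1.7885²) = 5.9318 (running 15.5846)
  edge 5→1: √(-0.1352² + 4.2608²) = 4.2629 (running 19.8475)
Perimeter = 19.8475

Perimeter at t=0.133: 19.8475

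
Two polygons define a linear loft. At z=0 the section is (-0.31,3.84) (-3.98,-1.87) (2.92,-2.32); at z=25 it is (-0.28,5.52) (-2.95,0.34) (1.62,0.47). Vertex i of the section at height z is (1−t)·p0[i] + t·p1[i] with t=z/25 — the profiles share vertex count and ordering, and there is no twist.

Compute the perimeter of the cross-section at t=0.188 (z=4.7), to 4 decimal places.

Cross-section at t=0.188: each vertex is (1-t)·p0[i] + t·p1[i].
  v1: (1-0.188)·(-0.31,3.84) + 0.188·(-0.28,5.52) = (-0.3044,4.1558)
  v2: (1-0.188)·(-3.98,-1.87) + 0.188·(-2.95,0.34) = (-3.7864,-1.4545)
  v3: (1-0.188)·(2.92,-2.32) + 0.188·(1.62,0.47) = (2.6756,-1.7955)
Perimeter = Σ |v_{i+1} − v_i|:
  edge 1→2: √(-3.4820² + -5.6104²) = 6.6031 (running 6.6031)
  edge 2→3: √(6.4620² + -0.3410²) = 6.4709 (running 13.0740)
  edge 3→1: √(-2.9800² + 5.9513²) = 6.6557 (running 19.7297)
Perimeter = 19.7297

Perimeter at t=0.188: 19.7297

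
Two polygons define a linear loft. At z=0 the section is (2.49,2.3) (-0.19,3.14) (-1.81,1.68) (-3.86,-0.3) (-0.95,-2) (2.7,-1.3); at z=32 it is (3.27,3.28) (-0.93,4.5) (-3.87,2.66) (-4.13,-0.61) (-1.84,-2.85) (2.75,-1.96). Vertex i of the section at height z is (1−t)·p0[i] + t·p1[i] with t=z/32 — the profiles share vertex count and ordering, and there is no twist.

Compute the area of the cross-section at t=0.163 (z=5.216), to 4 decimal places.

Cross-section at t=0.163: each vertex is (1-t)·p0[i] + t·p1[i].
  v1: (1-0.163)·(2.49,2.3) + 0.163·(3.27,3.28) = (2.6171,2.4597)
  v2: (1-0.163)·(-0.19,3.14) + 0.163·(-0.93,4.5) = (-0.3106,3.3617)
  v3: (1-0.163)·(-1.81,1.68) + 0.163·(-3.87,2.66) = (-2.1458,1.8397)
  v4: (1-0.163)·(-3.86,-0.3) + 0.163·(-4.13,-0.61) = (-3.9040,-0.3505)
  v5: (1-0.163)·(-0.95,-2) + 0.163·(-1.84,-2.85) = (-1.0951,-2.1385)
  v6: (1-0.163)·(2.7,-1.3) + 0.163·(2.75,-1.96) = (2.7081,-1.4076)
Shoelace sum Σ(x_i·y_{i+1} − x_{i+1}·y_i):
  i=1: 2.6171·3.3617 − -0.3106·2.4597 = +9.5620 (running +9.5620)
  i=2: -0.3106·1.8397 − -2.1458·3.3617 = +6.6420 (running +16.2040)
  i=3: -2.1458·-0.3505 − -3.9040·1.8397 = +7.9345 (running +24.1385)
  i=4: -3.9040·-2.1385 − -1.0951·-0.3505 = +7.9651 (running +32.1036)
  i=5: -1.0951·-1.4076 − 2.7081·-2.1385 = +7.3329 (running +39.4365)
  i=6: 2.7081·2.4597 − 2.6171·-1.4076 = +10.3452 (running +49.7817)
Area = |Σ|/2 = |49.7817|/2 = 24.8908

Area at t=0.163: 24.8908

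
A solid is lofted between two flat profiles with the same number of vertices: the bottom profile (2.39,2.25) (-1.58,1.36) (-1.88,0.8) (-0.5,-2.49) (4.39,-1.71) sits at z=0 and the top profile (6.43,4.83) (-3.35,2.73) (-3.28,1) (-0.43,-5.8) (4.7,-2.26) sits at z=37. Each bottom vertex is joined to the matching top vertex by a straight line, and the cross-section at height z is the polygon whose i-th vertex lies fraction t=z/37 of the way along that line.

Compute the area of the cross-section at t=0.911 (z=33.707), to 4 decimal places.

Cross-section at t=0.911: each vertex is (1-t)·p0[i] + t·p1[i].
  v1: (1-0.911)·(2.39,2.25) + 0.911·(6.43,4.83) = (6.0704,4.6004)
  v2: (1-0.911)·(-1.58,1.36) + 0.911·(-3.35,2.73) = (-3.1925,2.6081)
  v3: (1-0.911)·(-1.88,0.8) + 0.911·(-3.28,1) = (-3.1554,0.9822)
  v4: (1-0.911)·(-0.5,-2.49) + 0.911·(-0.43,-5.8) = (-0.4362,-5.5054)
  v5: (1-0.911)·(4.39,-1.71) + 0.911·(4.7,-2.26) = (4.6724,-2.2110)
Shoelace sum Σ(x_i·y_{i+1} − x_{i+1}·y_i):
  i=1: 6.0704·2.6081 − -3.1925·4.6004 = +30.5187 (running +30.5187)
  i=2: -3.1925·0.9822 − -3.1554·2.6081 = +5.0939 (running +35.6126)
  i=3: -3.1554·-5.5054 − -0.4362·0.9822 = +17.8002 (running +53.4128)
  i=4: -0.4362·-2.2110 − 4.6724·-5.5054 = +26.6881 (running +80.1009)
  i=5: 4.6724·4.6004 − 6.0704·-2.2110 = +34.9169 (running +115.0178)
Area = |Σ|/2 = |115.0178|/2 = 57.5089

Area at t=0.911: 57.5089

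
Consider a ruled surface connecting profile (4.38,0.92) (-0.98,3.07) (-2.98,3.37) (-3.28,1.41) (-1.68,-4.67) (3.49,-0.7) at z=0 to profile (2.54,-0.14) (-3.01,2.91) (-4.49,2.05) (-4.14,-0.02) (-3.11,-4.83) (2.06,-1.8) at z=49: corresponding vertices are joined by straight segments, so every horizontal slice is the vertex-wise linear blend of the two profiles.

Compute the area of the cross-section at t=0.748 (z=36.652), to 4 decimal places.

Cross-section at t=0.748: each vertex is (1-t)·p0[i] + t·p1[i].
  v1: (1-0.748)·(4.38,0.92) + 0.748·(2.54,-0.14) = (3.0037,0.1271)
  v2: (1-0.748)·(-0.98,3.07) + 0.748·(-3.01,2.91) = (-2.4984,2.9503)
  v3: (1-0.748)·(-2.98,3.37) + 0.748·(-4.49,2.05) = (-4.1095,2.3826)
  v4: (1-0.748)·(-3.28,1.41) + 0.748·(-4.14,-0.02) = (-3.9233,0.3404)
  v5: (1-0.748)·(-1.68,-4.67) + 0.748·(-3.11,-4.83) = (-2.7496,-4.7897)
  v6: (1-0.748)·(3.49,-0.7) + 0.748·(2.06,-1.8) = (2.4204,-1.5228)
Shoelace sum Σ(x_i·y_{i+1} − x_{i+1}·y_i):
  i=1: 3.0037·2.9503 − -2.4984·0.1271 = +9.1794 (running +9.1794)
  i=2: -2.4984·2.3826 − -4.1095·2.9503 = +6.1714 (running +15.3508)
  i=3: -4.1095·0.3404 − -3.9233·2.3826 = +7.9491 (running +23.2999)
  i=4: -3.9233·-4.7897 − -2.7496·0.3404 = +19.7271 (running +43.0270)
  i=5: -2.7496·-1.5228 − 2.4204·-4.7897 = +15.7799 (running +58.8069)
  i=6: 2.4204·0.1271 − 3.0037·-1.5228 = +4.8817 (running +63.6886)
Area = |Σ|/2 = |63.6886|/2 = 31.8443

Area at t=0.748: 31.8443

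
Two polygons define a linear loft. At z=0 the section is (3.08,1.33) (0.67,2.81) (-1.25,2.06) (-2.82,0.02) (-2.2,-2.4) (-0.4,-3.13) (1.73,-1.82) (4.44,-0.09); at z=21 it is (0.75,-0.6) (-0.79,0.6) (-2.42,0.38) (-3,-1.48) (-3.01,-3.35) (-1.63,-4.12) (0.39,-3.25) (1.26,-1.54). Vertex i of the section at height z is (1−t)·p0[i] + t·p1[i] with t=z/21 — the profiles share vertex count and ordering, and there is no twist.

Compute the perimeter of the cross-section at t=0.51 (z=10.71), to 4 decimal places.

Perimeter at t=0.51: 16.6552

Cross-section at t=0.51: each vertex is (1-t)·p0[i] + t·p1[i].
  v1: (1-0.51)·(3.08,1.33) + 0.51·(0.75,-0.6) = (1.8917,0.3457)
  v2: (1-0.51)·(0.67,2.81) + 0.51·(-0.79,0.6) = (-0.0746,1.6829)
  v3: (1-0.51)·(-1.25,2.06) + 0.51·(-2.42,0.38) = (-1.8467,1.2032)
  v4: (1-0.51)·(-2.82,0.02) + 0.51·(-3,-1.48) = (-2.9118,-0.7450)
  v5: (1-0.51)·(-2.2,-2.4) + 0.51·(-3.01,-3.35) = (-2.6131,-2.8845)
  v6: (1-0.51)·(-0.4,-3.13) + 0.51·(-1.63,-4.12) = (-1.0273,-3.6349)
  v7: (1-0.51)·(1.73,-1.82) + 0.51·(0.39,-3.25) = (1.0466,-2.5493)
  v8: (1-0.51)·(4.44,-0.09) + 0.51·(1.26,-1.54) = (2.8182,-0.8295)
Perimeter = Σ |v_{i+1} − v_i|:
  edge 1→2: √(-1.9663² + 1.3372²) = 2.3779 (running 2.3779)
  edge 2→3: √(-1.7721² + -0.4797²) = 1.8359 (running 4.2138)
  edge 3→4: √(-1.0651² + -1.9482²) = 2.2203 (running 6.4341)
  edge 4→5: √(0.2987² + -2.1395²) = 2.1603 (running 8.5944)
  edge 5→6: √(1.5858² + -0.7504²) = 1.7544 (running 10.3488)
  edge 6→7: √(2.0739² + 1.0856²) = 2.3409 (running 12.6896)
  edge 7→8: √(1.7716² + 1.7198²) = 2.4691 (running 15.1587)
  edge 8→1: √(-0.9265² + 1.1752²) = 1.4965 (running 16.6552)
Perimeter = 16.6552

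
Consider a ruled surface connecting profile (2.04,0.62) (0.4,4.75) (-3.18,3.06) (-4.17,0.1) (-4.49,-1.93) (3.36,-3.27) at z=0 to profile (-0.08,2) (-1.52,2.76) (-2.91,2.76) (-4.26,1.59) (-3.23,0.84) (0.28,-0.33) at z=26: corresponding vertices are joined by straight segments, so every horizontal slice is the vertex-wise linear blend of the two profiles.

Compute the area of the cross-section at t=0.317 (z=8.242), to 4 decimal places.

Area at t=0.317: 26.6041

Cross-section at t=0.317: each vertex is (1-t)·p0[i] + t·p1[i].
  v1: (1-0.317)·(2.04,0.62) + 0.317·(-0.08,2) = (1.3680,1.0575)
  v2: (1-0.317)·(0.4,4.75) + 0.317·(-1.52,2.76) = (-0.2086,4.1192)
  v3: (1-0.317)·(-3.18,3.06) + 0.317·(-2.91,2.76) = (-3.0944,2.9649)
  v4: (1-0.317)·(-4.17,0.1) + 0.317·(-4.26,1.59) = (-4.1985,0.5723)
  v5: (1-0.317)·(-4.49,-1.93) + 0.317·(-3.23,0.84) = (-4.0906,-1.0519)
  v6: (1-0.317)·(3.36,-3.27) + 0.317·(0.28,-0.33) = (2.3836,-2.3380)
Shoelace sum Σ(x_i·y_{i+1} − x_{i+1}·y_i):
  i=1: 1.3680·4.1192 − -0.2086·1.0575 = +5.8555 (running +5.8555)
  i=2: -0.2086·2.9649 − -3.0944·4.1192 = +12.1278 (running +17.9833)
  i=3: -3.0944·0.5723 − -4.1985·2.9649 = +10.6772 (running +28.6605)
  i=4: -4.1985·-1.0519 − -4.0906·0.5723 = +6.7576 (running +35.4181)
  i=5: -4.0906·-2.3380 − 2.3836·-1.0519 = +12.0712 (running +47.4894)
  i=6: 2.3836·1.0575 − 1.3680·-2.3380 = +5.7189 (running +53.2083)
Area = |Σ|/2 = |53.2083|/2 = 26.6041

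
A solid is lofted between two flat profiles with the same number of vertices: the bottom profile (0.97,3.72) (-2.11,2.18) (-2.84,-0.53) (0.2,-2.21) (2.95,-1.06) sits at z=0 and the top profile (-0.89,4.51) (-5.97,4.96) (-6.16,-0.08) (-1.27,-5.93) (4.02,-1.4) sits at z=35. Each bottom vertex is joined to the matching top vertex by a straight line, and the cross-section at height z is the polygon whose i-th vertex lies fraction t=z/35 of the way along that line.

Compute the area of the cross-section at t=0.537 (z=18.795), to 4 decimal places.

Area at t=0.537: 42.4143

Cross-section at t=0.537: each vertex is (1-t)·p0[i] + t·p1[i].
  v1: (1-0.537)·(0.97,3.72) + 0.537·(-0.89,4.51) = (-0.0288,4.1442)
  v2: (1-0.537)·(-2.11,2.18) + 0.537·(-5.97,4.96) = (-4.1828,3.6729)
  v3: (1-0.537)·(-2.84,-0.53) + 0.537·(-6.16,-0.08) = (-4.6228,-0.2883)
  v4: (1-0.537)·(0.2,-2.21) + 0.537·(-1.27,-5.93) = (-0.5894,-4.2076)
  v5: (1-0.537)·(2.95,-1.06) + 0.537·(4.02,-1.4) = (3.5246,-1.2426)
Shoelace sum Σ(x_i·y_{i+1} − x_{i+1}·y_i):
  i=1: -0.0288·3.6729 − -4.1828·4.1442 = +17.2287 (running +17.2287)
  i=2: -4.1828·-0.2883 − -4.6228·3.6729 = +18.1852 (running +35.4139)
  i=3: -4.6228·-4.2076 − -0.5894·-0.2883 = +19.2813 (running +54.6952)
  i=4: -0.5894·-1.2426 − 3.5246·-4.2076 = +15.5626 (running +70.2577)
  i=5: 3.5246·4.1442 − -0.0288·-1.2426 = +14.5709 (running +84.8286)
Area = |Σ|/2 = |84.8286|/2 = 42.4143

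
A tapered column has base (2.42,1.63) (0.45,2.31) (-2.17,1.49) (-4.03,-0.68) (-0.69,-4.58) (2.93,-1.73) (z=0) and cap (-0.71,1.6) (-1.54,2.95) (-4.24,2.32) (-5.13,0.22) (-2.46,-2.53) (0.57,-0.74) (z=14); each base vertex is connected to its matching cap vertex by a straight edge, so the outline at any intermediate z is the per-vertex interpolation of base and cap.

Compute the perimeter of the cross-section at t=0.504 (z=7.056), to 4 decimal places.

Cross-section at t=0.504: each vertex is (1-t)·p0[i] + t·p1[i].
  v1: (1-0.504)·(2.42,1.63) + 0.504·(-0.71,1.6) = (0.8425,1.6149)
  v2: (1-0.504)·(0.45,2.31) + 0.504·(-1.54,2.95) = (-0.5530,2.6326)
  v3: (1-0.504)·(-2.17,1.49) + 0.504·(-4.24,2.32) = (-3.2133,1.9083)
  v4: (1-0.504)·(-4.03,-0.68) + 0.504·(-5.13,0.22) = (-4.5844,-0.2264)
  v5: (1-0.504)·(-0.69,-4.58) + 0.504·(-2.46,-2.53) = (-1.5821,-3.5468)
  v6: (1-0.504)·(2.93,-1.73) + 0.504·(0.57,-0.74) = (1.7406,-1.2310)
Perimeter = Σ |v_{i+1} − v_i|:
  edge 1→2: √(-1.3954² + 1.0177²) = 1.7271 (running 1.7271)
  edge 2→3: √(-2.6603² + -0.7242²) = 2.7571 (running 4.4843)
  edge 3→4: √(-1.3711² + -2.1347²) = 2.5371 (running 7.0214)
  edge 4→5: √(3.0023² + -3.3204²) = 4.4765 (running 11.4979)
  edge 5→6: √(3.3226² + 2.3158²) = 4.0500 (running 15.5479)
  edge 6→1: √(-0.8981² + 2.8459²) = 2.9843 (running 18.5322)
Perimeter = 18.5322

Perimeter at t=0.504: 18.5322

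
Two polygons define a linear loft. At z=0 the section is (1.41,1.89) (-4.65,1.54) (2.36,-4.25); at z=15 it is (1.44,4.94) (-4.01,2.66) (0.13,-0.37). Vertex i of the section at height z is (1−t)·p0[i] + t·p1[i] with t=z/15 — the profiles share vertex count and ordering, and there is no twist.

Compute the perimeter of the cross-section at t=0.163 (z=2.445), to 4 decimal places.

Cross-section at t=0.163: each vertex is (1-t)·p0[i] + t·p1[i].
  v1: (1-0.163)·(1.41,1.89) + 0.163·(1.44,4.94) = (1.4149,2.3872)
  v2: (1-0.163)·(-4.65,1.54) + 0.163·(-4.01,2.66) = (-4.5457,1.7226)
  v3: (1-0.163)·(2.36,-4.25) + 0.163·(0.13,-0.37) = (1.9965,-3.6176)
Perimeter = Σ |v_{i+1} − v_i|:
  edge 1→2: √(-5.9606² + -0.6646²) = 5.9975 (running 5.9975)
  edge 2→3: √(6.5422² + -5.3401²) = 8.4449 (running 14.4425)
  edge 3→1: √(-0.5816² + 6.0047²) = 6.0328 (running 20.4753)
Perimeter = 20.4753

Perimeter at t=0.163: 20.4753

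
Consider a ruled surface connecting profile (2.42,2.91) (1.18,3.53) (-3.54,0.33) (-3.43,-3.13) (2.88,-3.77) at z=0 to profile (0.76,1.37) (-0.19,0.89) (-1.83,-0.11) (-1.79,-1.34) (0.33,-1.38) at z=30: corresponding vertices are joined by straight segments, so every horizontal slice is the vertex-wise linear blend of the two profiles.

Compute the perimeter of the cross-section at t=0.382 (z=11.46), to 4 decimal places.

Perimeter at t=0.382: 17.9209

Cross-section at t=0.382: each vertex is (1-t)·p0[i] + t·p1[i].
  v1: (1-0.382)·(2.42,2.91) + 0.382·(0.76,1.37) = (1.7859,2.3217)
  v2: (1-0.382)·(1.18,3.53) + 0.382·(-0.19,0.89) = (0.6567,2.5215)
  v3: (1-0.382)·(-3.54,0.33) + 0.382·(-1.83,-0.11) = (-2.8868,0.1619)
  v4: (1-0.382)·(-3.43,-3.13) + 0.382·(-1.79,-1.34) = (-2.8035,-2.4462)
  v5: (1-0.382)·(2.88,-3.77) + 0.382·(0.33,-1.38) = (1.9059,-2.8570)
Perimeter = Σ |v_{i+1} − v_i|:
  edge 1→2: √(-1.1292² + 0.1998²) = 1.1468 (running 1.1468)
  edge 2→3: √(-3.5434² + -2.3596²) = 4.2572 (running 5.4040)
  edge 3→4: √(0.0833² + -2.6081²) = 2.6095 (running 8.0134)
  edge 4→5: √(4.7094² + -0.4108²) = 4.7273 (running 12.7407)
  edge 5→1: √(-0.1200² + 5.1787²) = 5.1801 (running 17.9209)
Perimeter = 17.9209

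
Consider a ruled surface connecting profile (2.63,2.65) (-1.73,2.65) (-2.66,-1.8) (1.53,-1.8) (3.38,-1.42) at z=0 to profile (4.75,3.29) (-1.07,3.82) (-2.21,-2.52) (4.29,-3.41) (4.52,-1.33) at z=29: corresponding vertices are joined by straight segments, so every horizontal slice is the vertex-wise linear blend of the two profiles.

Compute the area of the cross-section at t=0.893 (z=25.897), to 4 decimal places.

Area at t=0.893: 38.8513

Cross-section at t=0.893: each vertex is (1-t)·p0[i] + t·p1[i].
  v1: (1-0.893)·(2.63,2.65) + 0.893·(4.75,3.29) = (4.5232,3.2215)
  v2: (1-0.893)·(-1.73,2.65) + 0.893·(-1.07,3.82) = (-1.1406,3.6948)
  v3: (1-0.893)·(-2.66,-1.8) + 0.893·(-2.21,-2.52) = (-2.2582,-2.4430)
  v4: (1-0.893)·(1.53,-1.8) + 0.893·(4.29,-3.41) = (3.9947,-3.2377)
  v5: (1-0.893)·(3.38,-1.42) + 0.893·(4.52,-1.33) = (4.3980,-1.3396)
Shoelace sum Σ(x_i·y_{i+1} − x_{i+1}·y_i):
  i=1: 4.5232·3.6948 − -1.1406·3.2215 = +20.3867 (running +20.3867)
  i=2: -1.1406·-2.4430 − -2.2582·3.6948 = +11.1299 (running +31.5167)
  i=3: -2.2582·-3.2377 − 3.9947·-2.4430 = +17.0701 (running +48.5868)
  i=4: 3.9947·-1.3396 − 4.3980·-3.2377 = +8.8882 (running +57.4750)
  i=5: 4.3980·3.2215 − 4.5232·-1.3396 = +20.2277 (running +77.7027)
Area = |Σ|/2 = |77.7027|/2 = 38.8513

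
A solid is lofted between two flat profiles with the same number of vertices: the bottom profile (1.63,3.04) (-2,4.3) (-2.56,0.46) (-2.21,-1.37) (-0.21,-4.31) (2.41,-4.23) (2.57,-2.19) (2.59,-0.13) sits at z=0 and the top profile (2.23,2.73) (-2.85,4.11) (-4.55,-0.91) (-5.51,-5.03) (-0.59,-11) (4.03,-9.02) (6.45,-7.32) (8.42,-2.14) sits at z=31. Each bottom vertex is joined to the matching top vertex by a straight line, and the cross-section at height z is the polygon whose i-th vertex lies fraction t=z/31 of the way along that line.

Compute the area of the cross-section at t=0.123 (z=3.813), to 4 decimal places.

Cross-section at t=0.123: each vertex is (1-t)·p0[i] + t·p1[i].
  v1: (1-0.123)·(1.63,3.04) + 0.123·(2.23,2.73) = (1.7038,3.0019)
  v2: (1-0.123)·(-2,4.3) + 0.123·(-2.85,4.11) = (-2.1046,4.2766)
  v3: (1-0.123)·(-2.56,0.46) + 0.123·(-4.55,-0.91) = (-2.8048,0.2915)
  v4: (1-0.123)·(-2.21,-1.37) + 0.123·(-5.51,-5.03) = (-2.6159,-1.8202)
  v5: (1-0.123)·(-0.21,-4.31) + 0.123·(-0.59,-11) = (-0.2567,-5.1329)
  v6: (1-0.123)·(2.41,-4.23) + 0.123·(4.03,-9.02) = (2.6093,-4.8192)
  v7: (1-0.123)·(2.57,-2.19) + 0.123·(6.45,-7.32) = (3.0472,-2.8210)
  v8: (1-0.123)·(2.59,-0.13) + 0.123·(8.42,-2.14) = (3.3071,-0.3772)
Shoelace sum Σ(x_i·y_{i+1} − x_{i+1}·y_i):
  i=1: 1.7038·4.2766 − -2.1046·3.0019 = +13.6041 (running +13.6041)
  i=2: -2.1046·0.2915 − -2.8048·4.2766 = +11.3815 (running +24.9856)
  i=3: -2.8048·-1.8202 − -2.6159·0.2915 = +5.8677 (running +30.8533)
  i=4: -2.6159·-5.1329 − -0.2567·-1.8202 = +12.9598 (running +43.8131)
  i=5: -0.2567·-4.8192 − 2.6093·-5.1329 = +14.6303 (running +58.4433)
  i=6: 2.6093·-2.8210 − 3.0472·-4.8192 = +7.3245 (running +65.7678)
  i=7: 3.0472·-0.3772 − 3.3071·-2.8210 = +8.1798 (running +73.9476)
  i=8: 3.3071·3.0019 − 1.7038·-0.3772 = +10.5702 (running +84.5177)
Area = |Σ|/2 = |84.5177|/2 = 42.2589

Area at t=0.123: 42.2589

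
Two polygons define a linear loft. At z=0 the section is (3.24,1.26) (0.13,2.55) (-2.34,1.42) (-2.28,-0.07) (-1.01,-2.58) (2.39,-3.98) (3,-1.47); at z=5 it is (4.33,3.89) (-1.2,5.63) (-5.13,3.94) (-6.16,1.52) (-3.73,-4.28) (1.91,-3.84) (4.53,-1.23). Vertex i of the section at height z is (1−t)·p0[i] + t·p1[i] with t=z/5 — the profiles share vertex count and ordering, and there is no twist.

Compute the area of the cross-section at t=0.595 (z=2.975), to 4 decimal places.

Cross-section at t=0.595: each vertex is (1-t)·p0[i] + t·p1[i].
  v1: (1-0.595)·(3.24,1.26) + 0.595·(4.33,3.89) = (3.8886,2.8249)
  v2: (1-0.595)·(0.13,2.55) + 0.595·(-1.2,5.63) = (-0.6613,4.3826)
  v3: (1-0.595)·(-2.34,1.42) + 0.595·(-5.13,3.94) = (-4.0000,2.9194)
  v4: (1-0.595)·(-2.28,-0.07) + 0.595·(-6.16,1.52) = (-4.5886,0.8760)
  v5: (1-0.595)·(-1.01,-2.58) + 0.595·(-3.73,-4.28) = (-2.6284,-3.5915)
  v6: (1-0.595)·(2.39,-3.98) + 0.595·(1.91,-3.84) = (2.1044,-3.8967)
  v7: (1-0.595)·(3,-1.47) + 0.595·(4.53,-1.23) = (3.9104,-1.3272)
Shoelace sum Σ(x_i·y_{i+1} − x_{i+1}·y_i):
  i=1: 3.8886·4.3826 − -0.6613·2.8249 = +18.9102 (running +18.9102)
  i=2: -0.6613·2.9194 − -4.0000·4.3826 = +15.5999 (running +34.5100)
  i=3: -4.0000·0.8760 − -4.5886·2.9194 = +9.8917 (running +44.4018)
  i=4: -4.5886·-3.5915 − -2.6284·0.8760 = +18.7826 (running +63.1843)
  i=5: -2.6284·-3.8967 − 2.1044·-3.5915 = +17.8000 (running +80.9844)
  i=6: 2.1044·-1.3272 − 3.9104·-3.8967 = +12.4445 (running +93.4289)
  i=7: 3.9104·2.8249 − 3.8886·-1.3272 = +16.2070 (running +109.6359)
Area = |Σ|/2 = |109.6359|/2 = 54.8180

Area at t=0.595: 54.8180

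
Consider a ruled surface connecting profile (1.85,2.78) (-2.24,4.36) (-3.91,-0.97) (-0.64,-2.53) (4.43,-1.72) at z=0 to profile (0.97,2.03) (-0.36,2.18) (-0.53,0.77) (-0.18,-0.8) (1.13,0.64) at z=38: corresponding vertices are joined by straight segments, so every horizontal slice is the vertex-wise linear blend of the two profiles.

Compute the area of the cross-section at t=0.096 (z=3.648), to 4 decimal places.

Area at t=0.096: 30.9137

Cross-section at t=0.096: each vertex is (1-t)·p0[i] + t·p1[i].
  v1: (1-0.096)·(1.85,2.78) + 0.096·(0.97,2.03) = (1.7655,2.7080)
  v2: (1-0.096)·(-2.24,4.36) + 0.096·(-0.36,2.18) = (-2.0595,4.1507)
  v3: (1-0.096)·(-3.91,-0.97) + 0.096·(-0.53,0.77) = (-3.5855,-0.8030)
  v4: (1-0.096)·(-0.64,-2.53) + 0.096·(-0.18,-0.8) = (-0.5958,-2.3639)
  v5: (1-0.096)·(4.43,-1.72) + 0.096·(1.13,0.64) = (4.1132,-1.4934)
Shoelace sum Σ(x_i·y_{i+1} − x_{i+1}·y_i):
  i=1: 1.7655·4.1507 − -2.0595·2.7080 = +12.9054 (running +12.9054)
  i=2: -2.0595·-0.8030 − -3.5855·4.1507 = +16.5362 (running +29.4416)
  i=3: -3.5855·-2.3639 − -0.5958·-0.8030 = +7.9974 (running +37.4390)
  i=4: -0.5958·-1.4934 − 4.1132·-2.3639 = +10.6131 (running +48.0521)
  i=5: 4.1132·2.7080 − 1.7655·-1.4934 = +13.7752 (running +61.8274)
Area = |Σ|/2 = |61.8274|/2 = 30.9137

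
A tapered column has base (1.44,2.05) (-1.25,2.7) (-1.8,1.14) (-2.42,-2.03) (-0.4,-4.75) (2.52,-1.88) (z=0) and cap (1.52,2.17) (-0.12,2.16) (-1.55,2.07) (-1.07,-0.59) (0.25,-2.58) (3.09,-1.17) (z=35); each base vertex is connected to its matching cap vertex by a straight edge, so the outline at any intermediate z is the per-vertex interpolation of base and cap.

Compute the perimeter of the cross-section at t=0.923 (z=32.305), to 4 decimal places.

Perimeter at t=0.923: 15.2352

Cross-section at t=0.923: each vertex is (1-t)·p0[i] + t·p1[i].
  v1: (1-0.923)·(1.44,2.05) + 0.923·(1.52,2.17) = (1.5138,2.1608)
  v2: (1-0.923)·(-1.25,2.7) + 0.923·(-0.12,2.16) = (-0.2070,2.2016)
  v3: (1-0.923)·(-1.8,1.14) + 0.923·(-1.55,2.07) = (-1.5693,1.9984)
  v4: (1-0.923)·(-2.42,-2.03) + 0.923·(-1.07,-0.59) = (-1.1740,-0.7009)
  v5: (1-0.923)·(-0.4,-4.75) + 0.923·(0.25,-2.58) = (0.2000,-2.7471)
  v6: (1-0.923)·(2.52,-1.88) + 0.923·(3.09,-1.17) = (3.0461,-1.2247)
Perimeter = Σ |v_{i+1} − v_i|:
  edge 1→2: √(-1.7208² + 0.0408²) = 1.7213 (running 1.7213)
  edge 2→3: √(-1.3622² + -0.2032²) = 1.3773 (running 3.0986)
  edge 3→4: √(0.3953² + -2.6993²) = 2.7281 (running 5.8267)
  edge 4→5: √(1.3739² + -2.0462²) = 2.4647 (running 8.2914)
  edge 5→6: √(2.8462² + 1.5224²) = 3.2278 (running 11.5191)
  edge 6→1: √(-1.5323² + 3.3854²) = 3.7160 (running 15.2352)
Perimeter = 15.2352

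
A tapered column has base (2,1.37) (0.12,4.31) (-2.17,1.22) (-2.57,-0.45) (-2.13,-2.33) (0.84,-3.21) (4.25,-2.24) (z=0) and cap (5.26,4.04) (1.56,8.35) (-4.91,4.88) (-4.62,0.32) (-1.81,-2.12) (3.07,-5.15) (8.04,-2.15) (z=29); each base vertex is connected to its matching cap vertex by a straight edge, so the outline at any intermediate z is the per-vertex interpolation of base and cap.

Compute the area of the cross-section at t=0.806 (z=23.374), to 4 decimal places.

Cross-section at t=0.806: each vertex is (1-t)·p0[i] + t·p1[i].
  v1: (1-0.806)·(2,1.37) + 0.806·(5.26,4.04) = (4.6276,3.5220)
  v2: (1-0.806)·(0.12,4.31) + 0.806·(1.56,8.35) = (1.2806,7.5662)
  v3: (1-0.806)·(-2.17,1.22) + 0.806·(-4.91,4.88) = (-4.3784,4.1700)
  v4: (1-0.806)·(-2.57,-0.45) + 0.806·(-4.62,0.32) = (-4.2223,0.1706)
  v5: (1-0.806)·(-2.13,-2.33) + 0.806·(-1.81,-2.12) = (-1.8721,-2.1607)
  v6: (1-0.806)·(0.84,-3.21) + 0.806·(3.07,-5.15) = (2.6374,-4.7736)
  v7: (1-0.806)·(4.25,-2.24) + 0.806·(8.04,-2.15) = (7.3047,-2.1675)
Shoelace sum Σ(x_i·y_{i+1} − x_{i+1}·y_i):
  i=1: 4.6276·7.5662 − 1.2806·3.5220 = +30.5028 (running +30.5028)
  i=2: 1.2806·4.1700 − -4.3784·7.5662 = +38.4685 (running +68.9713)
  i=3: -4.3784·0.1706 − -4.2223·4.1700 = +16.8598 (running +85.8311)
  i=4: -4.2223·-2.1607 − -1.8721·0.1706 = +9.4427 (running +95.2738)
  i=5: -1.8721·-4.7736 − 2.6374·-2.1607 = +14.6353 (running +109.9091)
  i=6: 2.6374·-2.1675 − 7.3047·-4.7736 = +29.1538 (running +139.0629)
  i=7: 7.3047·3.5220 − 4.6276·-2.1675 = +35.7575 (running +174.8204)
Area = |Σ|/2 = |174.8204|/2 = 87.4102

Area at t=0.806: 87.4102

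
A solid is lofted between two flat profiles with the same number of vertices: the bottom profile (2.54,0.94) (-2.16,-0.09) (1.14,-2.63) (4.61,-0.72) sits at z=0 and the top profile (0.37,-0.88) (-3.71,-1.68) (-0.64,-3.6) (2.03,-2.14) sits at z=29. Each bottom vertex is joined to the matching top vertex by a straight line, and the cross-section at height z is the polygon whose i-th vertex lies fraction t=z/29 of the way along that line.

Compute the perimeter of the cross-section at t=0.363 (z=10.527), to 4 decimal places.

Perimeter at t=0.363: 14.6112

Cross-section at t=0.363: each vertex is (1-t)·p0[i] + t·p1[i].
  v1: (1-0.363)·(2.54,0.94) + 0.363·(0.37,-0.88) = (1.7523,0.2793)
  v2: (1-0.363)·(-2.16,-0.09) + 0.363·(-3.71,-1.68) = (-2.7226,-0.6672)
  v3: (1-0.363)·(1.14,-2.63) + 0.363·(-0.64,-3.6) = (0.4939,-2.9821)
  v4: (1-0.363)·(4.61,-0.72) + 0.363·(2.03,-2.14) = (3.6735,-1.2355)
Perimeter = Σ |v_{i+1} − v_i|:
  edge 1→2: √(-4.4749² + -0.9465²) = 4.5739 (running 4.5739)
  edge 2→3: √(3.2165² + -2.3149²) = 3.9629 (running 8.5369)
  edge 3→4: √(3.1796² + 1.7466²) = 3.6278 (running 12.1646)
  edge 4→1: √(-1.9212² + 1.5148²) = 2.4465 (running 14.6112)
Perimeter = 14.6112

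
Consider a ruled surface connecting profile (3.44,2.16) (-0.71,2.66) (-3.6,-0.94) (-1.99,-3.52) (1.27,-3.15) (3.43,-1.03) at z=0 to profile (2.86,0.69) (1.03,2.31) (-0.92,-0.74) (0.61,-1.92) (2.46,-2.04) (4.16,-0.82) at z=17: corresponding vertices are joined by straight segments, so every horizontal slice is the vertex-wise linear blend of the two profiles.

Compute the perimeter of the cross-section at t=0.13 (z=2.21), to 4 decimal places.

Cross-section at t=0.13: each vertex is (1-t)·p0[i] + t·p1[i].
  v1: (1-0.13)·(3.44,2.16) + 0.13·(2.86,0.69) = (3.3646,1.9689)
  v2: (1-0.13)·(-0.71,2.66) + 0.13·(1.03,2.31) = (-0.4838,2.6145)
  v3: (1-0.13)·(-3.6,-0.94) + 0.13·(-0.92,-0.74) = (-3.2516,-0.9140)
  v4: (1-0.13)·(-1.99,-3.52) + 0.13·(0.61,-1.92) = (-1.6520,-3.3120)
  v5: (1-0.13)·(1.27,-3.15) + 0.13·(2.46,-2.04) = (1.4247,-3.0057)
  v6: (1-0.13)·(3.43,-1.03) + 0.13·(4.16,-0.82) = (3.5249,-1.0027)
Perimeter = Σ |v_{i+1} − v_i|:
  edge 1→2: √(-3.8484² + 0.6456²) = 3.9022 (running 3.9022)
  edge 2→3: √(-2.7678² + -3.5285²) = 4.4845 (running 8.3867)
  edge 3→4: √(1.5996² + -2.3980²) = 2.8826 (running 11.2693)
  edge 4→5: √(3.0767² + 0.3063²) = 3.0919 (running 14.3612)
  edge 5→6: √(2.1002² + 2.0030²) = 2.9022 (running 17.2634)
  edge 6→1: √(-0.1603² + 2.9716²) = 2.9759 (running 20.2393)
Perimeter = 20.2393

Perimeter at t=0.13: 20.2393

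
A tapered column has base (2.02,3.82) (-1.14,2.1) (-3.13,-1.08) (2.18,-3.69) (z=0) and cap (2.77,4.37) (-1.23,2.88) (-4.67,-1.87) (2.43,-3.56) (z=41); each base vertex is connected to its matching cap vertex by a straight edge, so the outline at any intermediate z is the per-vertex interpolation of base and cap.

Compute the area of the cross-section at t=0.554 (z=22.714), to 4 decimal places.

Cross-section at t=0.554: each vertex is (1-t)·p0[i] + t·p1[i].
  v1: (1-0.554)·(2.02,3.82) + 0.554·(2.77,4.37) = (2.4355,4.1247)
  v2: (1-0.554)·(-1.14,2.1) + 0.554·(-1.23,2.88) = (-1.1899,2.5321)
  v3: (1-0.554)·(-3.13,-1.08) + 0.554·(-4.67,-1.87) = (-3.9832,-1.5177)
  v4: (1-0.554)·(2.18,-3.69) + 0.554·(2.43,-3.56) = (2.3185,-3.6180)
Shoelace sum Σ(x_i·y_{i+1} − x_{i+1}·y_i):
  i=1: 2.4355·2.5321 − -1.1899·4.1247 = +11.0748 (running +11.0748)
  i=2: -1.1899·-1.5177 − -3.9832·2.5321 = +11.8916 (running +22.9664)
  i=3: -3.9832·-3.6180 − 2.3185·-1.5177 = +17.9297 (running +40.8961)
  i=4: 2.3185·4.1247 − 2.4355·-3.6180 = +18.3747 (running +59.2708)
Area = |Σ|/2 = |59.2708|/2 = 29.6354

Area at t=0.554: 29.6354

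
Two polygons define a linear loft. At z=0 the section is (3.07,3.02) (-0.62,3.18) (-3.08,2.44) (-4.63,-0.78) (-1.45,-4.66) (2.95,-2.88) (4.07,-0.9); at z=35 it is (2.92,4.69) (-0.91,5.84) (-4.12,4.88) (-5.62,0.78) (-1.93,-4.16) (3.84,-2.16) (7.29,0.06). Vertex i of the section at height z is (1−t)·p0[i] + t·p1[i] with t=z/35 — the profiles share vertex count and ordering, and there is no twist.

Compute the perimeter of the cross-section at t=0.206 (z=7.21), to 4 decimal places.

Cross-section at t=0.206: each vertex is (1-t)·p0[i] + t·p1[i].
  v1: (1-0.206)·(3.07,3.02) + 0.206·(2.92,4.69) = (3.0391,3.3640)
  v2: (1-0.206)·(-0.62,3.18) + 0.206·(-0.91,5.84) = (-0.6797,3.7280)
  v3: (1-0.206)·(-3.08,2.44) + 0.206·(-4.12,4.88) = (-3.2942,2.9426)
  v4: (1-0.206)·(-4.63,-0.78) + 0.206·(-5.62,0.78) = (-4.8339,-0.4586)
  v5: (1-0.206)·(-1.45,-4.66) + 0.206·(-1.93,-4.16) = (-1.5489,-4.5570)
  v6: (1-0.206)·(2.95,-2.88) + 0.206·(3.84,-2.16) = (3.1333,-2.7317)
  v7: (1-0.206)·(4.07,-0.9) + 0.206·(7.29,0.06) = (4.7333,-0.7022)
Perimeter = Σ |v_{i+1} − v_i|:
  edge 1→2: √(-3.7188² + 0.3639²) = 3.7366 (running 3.7366)
  edge 2→3: √(-2.6145² + -0.7853²) = 2.7299 (running 6.4665)
  edge 3→4: √(-1.5397² + -3.4013²) = 3.7335 (running 10.2001)
  edge 4→5: √(3.2851² + -4.0984²) = 5.2524 (running 15.4525)
  edge 5→6: √(4.6822² + 1.8253²) = 5.0254 (running 20.4779)
  edge 6→7: √(1.6000² + 2.0294²) = 2.5843 (running 23.0622)
  edge 7→1: √(-1.6942² + 4.0663²) = 4.4051 (running 27.4673)
Perimeter = 27.4673

Perimeter at t=0.206: 27.4673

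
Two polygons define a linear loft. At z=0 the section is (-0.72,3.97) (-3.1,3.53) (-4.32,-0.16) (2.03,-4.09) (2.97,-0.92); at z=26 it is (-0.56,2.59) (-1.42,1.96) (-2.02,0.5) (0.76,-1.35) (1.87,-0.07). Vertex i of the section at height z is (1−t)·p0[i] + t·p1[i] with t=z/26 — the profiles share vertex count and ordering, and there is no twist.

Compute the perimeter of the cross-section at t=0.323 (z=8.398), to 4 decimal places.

Perimeter at t=0.323: 19.2813

Cross-section at t=0.323: each vertex is (1-t)·p0[i] + t·p1[i].
  v1: (1-0.323)·(-0.72,3.97) + 0.323·(-0.56,2.59) = (-0.6683,3.5243)
  v2: (1-0.323)·(-3.1,3.53) + 0.323·(-1.42,1.96) = (-2.5574,3.0229)
  v3: (1-0.323)·(-4.32,-0.16) + 0.323·(-2.02,0.5) = (-3.5771,0.0532)
  v4: (1-0.323)·(2.03,-4.09) + 0.323·(0.76,-1.35) = (1.6198,-3.2050)
  v5: (1-0.323)·(2.97,-0.92) + 0.323·(1.87,-0.07) = (2.6147,-0.6455)
Perimeter = Σ |v_{i+1} − v_i|:
  edge 1→2: √(-1.8890² + -0.5014²) = 1.9544 (running 1.9544)
  edge 2→3: √(-1.0197² + -2.9697²) = 3.1399 (running 5.0944)
  edge 3→4: √(5.1969² + -3.2582²) = 6.1338 (running 11.2281)
  edge 4→5: √(0.9949² + 2.5595²) = 2.7461 (running 13.9742)
  edge 5→1: √(-3.2830² + 4.1697²) = 5.3070 (running 19.2813)
Perimeter = 19.2813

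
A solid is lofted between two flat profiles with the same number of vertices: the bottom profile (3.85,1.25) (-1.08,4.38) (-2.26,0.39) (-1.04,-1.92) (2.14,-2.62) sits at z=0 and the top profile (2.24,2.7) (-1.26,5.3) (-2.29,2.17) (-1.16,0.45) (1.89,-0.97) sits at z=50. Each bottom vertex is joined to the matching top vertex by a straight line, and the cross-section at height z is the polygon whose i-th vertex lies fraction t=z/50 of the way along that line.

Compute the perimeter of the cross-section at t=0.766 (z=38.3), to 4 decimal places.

Perimeter at t=0.766: 17.4881

Cross-section at t=0.766: each vertex is (1-t)·p0[i] + t·p1[i].
  v1: (1-0.766)·(3.85,1.25) + 0.766·(2.24,2.7) = (2.6167,2.3607)
  v2: (1-0.766)·(-1.08,4.38) + 0.766·(-1.26,5.3) = (-1.2179,5.0847)
  v3: (1-0.766)·(-2.26,0.39) + 0.766·(-2.29,2.17) = (-2.2830,1.7535)
  v4: (1-0.766)·(-1.04,-1.92) + 0.766·(-1.16,0.45) = (-1.1319,-0.1046)
  v5: (1-0.766)·(2.14,-2.62) + 0.766·(1.89,-0.97) = (1.9485,-1.3561)
Perimeter = Σ |v_{i+1} − v_i|:
  edge 1→2: √(-3.8346² + 2.7240²) = 4.7037 (running 4.7037)
  edge 2→3: √(-1.0651² + -3.3312²) = 3.4974 (running 8.2010)
  edge 3→4: √(1.1511² + -1.8581²) = 2.1857 (running 10.3868)
  edge 4→5: √(3.0804² + -1.2515²) = 3.3249 (running 13.7117)
  edge 5→1: √(0.6682² + 3.7168²) = 3.7764 (running 17.4881)
Perimeter = 17.4881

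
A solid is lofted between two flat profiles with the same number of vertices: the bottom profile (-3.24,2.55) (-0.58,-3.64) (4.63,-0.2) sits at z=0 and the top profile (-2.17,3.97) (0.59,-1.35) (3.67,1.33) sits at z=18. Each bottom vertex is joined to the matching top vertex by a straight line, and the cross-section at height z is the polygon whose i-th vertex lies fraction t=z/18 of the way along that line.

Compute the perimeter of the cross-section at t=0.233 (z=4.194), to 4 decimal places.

Cross-section at t=0.233: each vertex is (1-t)·p0[i] + t·p1[i].
  v1: (1-0.233)·(-3.24,2.55) + 0.233·(-2.17,3.97) = (-2.9907,2.8809)
  v2: (1-0.233)·(-0.58,-3.64) + 0.233·(0.59,-1.35) = (-0.3074,-3.1064)
  v3: (1-0.233)·(4.63,-0.2) + 0.233·(3.67,1.33) = (4.4063,0.1565)
Perimeter = Σ |v_{i+1} − v_i|:
  edge 1→2: √(2.6833² + -5.9873²) = 6.5611 (running 6.5611)
  edge 2→3: √(4.7137² + 3.2629²) = 5.7329 (running 12.2939)
  edge 3→1: √(-7.3970² + 2.7244²) = 7.8828 (running 20.1767)
Perimeter = 20.1767

Perimeter at t=0.233: 20.1767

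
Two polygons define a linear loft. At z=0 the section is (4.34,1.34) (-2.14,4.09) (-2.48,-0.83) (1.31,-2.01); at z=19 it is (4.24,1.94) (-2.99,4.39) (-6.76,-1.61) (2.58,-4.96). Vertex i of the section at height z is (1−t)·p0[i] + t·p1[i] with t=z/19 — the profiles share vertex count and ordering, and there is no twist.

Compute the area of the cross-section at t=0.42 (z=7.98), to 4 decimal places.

Area at t=0.42: 37.9756

Cross-section at t=0.42: each vertex is (1-t)·p0[i] + t·p1[i].
  v1: (1-0.42)·(4.34,1.34) + 0.42·(4.24,1.94) = (4.2980,1.5920)
  v2: (1-0.42)·(-2.14,4.09) + 0.42·(-2.99,4.39) = (-2.4970,4.2160)
  v3: (1-0.42)·(-2.48,-0.83) + 0.42·(-6.76,-1.61) = (-4.2776,-1.1576)
  v4: (1-0.42)·(1.31,-2.01) + 0.42·(2.58,-4.96) = (1.8434,-3.2490)
Shoelace sum Σ(x_i·y_{i+1} − x_{i+1}·y_i):
  i=1: 4.2980·4.2160 − -2.4970·1.5920 = +22.0956 (running +22.0956)
  i=2: -2.4970·-1.1576 − -4.2776·4.2160 = +20.9249 (running +43.0205)
  i=3: -4.2776·-3.2490 − 1.8434·-1.1576 = +16.0318 (running +59.0523)
  i=4: 1.8434·1.5920 − 4.2980·-3.2490 = +16.8989 (running +75.9512)
Area = |Σ|/2 = |75.9512|/2 = 37.9756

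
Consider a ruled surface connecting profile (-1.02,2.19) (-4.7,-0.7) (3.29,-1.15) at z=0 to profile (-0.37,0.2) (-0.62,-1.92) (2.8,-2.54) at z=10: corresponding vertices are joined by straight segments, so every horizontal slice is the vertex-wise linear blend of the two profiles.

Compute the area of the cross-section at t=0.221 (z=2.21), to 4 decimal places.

Cross-section at t=0.221: each vertex is (1-t)·p0[i] + t·p1[i].
  v1: (1-0.221)·(-1.02,2.19) + 0.221·(-0.37,0.2) = (-0.8764,1.7502)
  v2: (1-0.221)·(-4.7,-0.7) + 0.221·(-0.62,-1.92) = (-3.7983,-0.9696)
  v3: (1-0.221)·(3.29,-1.15) + 0.221·(2.8,-2.54) = (3.1817,-1.4572)
Shoelace sum Σ(x_i·y_{i+1} − x_{i+1}·y_i):
  i=1: -0.8764·-0.9696 − -3.7983·1.7502 = +7.4976 (running +7.4976)
  i=2: -3.7983·-1.4572 − 3.1817·-0.9696 = +8.6199 (running +16.1175)
  i=3: 3.1817·1.7502 − -0.8764·-1.4572 = +4.2917 (running +20.4092)
Area = |Σ|/2 = |20.4092|/2 = 10.2046

Area at t=0.221: 10.2046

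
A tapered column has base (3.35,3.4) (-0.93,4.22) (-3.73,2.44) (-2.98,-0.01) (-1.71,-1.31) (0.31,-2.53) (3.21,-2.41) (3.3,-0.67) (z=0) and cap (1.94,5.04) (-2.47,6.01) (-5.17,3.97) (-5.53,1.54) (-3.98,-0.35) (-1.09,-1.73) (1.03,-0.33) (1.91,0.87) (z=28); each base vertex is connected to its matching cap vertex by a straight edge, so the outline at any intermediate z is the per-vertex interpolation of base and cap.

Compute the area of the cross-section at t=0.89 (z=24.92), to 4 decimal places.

Cross-section at t=0.89: each vertex is (1-t)·p0[i] + t·p1[i].
  v1: (1-0.89)·(3.35,3.4) + 0.89·(1.94,5.04) = (2.0951,4.8596)
  v2: (1-0.89)·(-0.93,4.22) + 0.89·(-2.47,6.01) = (-2.3006,5.8131)
  v3: (1-0.89)·(-3.73,2.44) + 0.89·(-5.17,3.97) = (-5.0116,3.8017)
  v4: (1-0.89)·(-2.98,-0.01) + 0.89·(-5.53,1.54) = (-5.2495,1.3695)
  v5: (1-0.89)·(-1.71,-1.31) + 0.89·(-3.98,-0.35) = (-3.7303,-0.4556)
  v6: (1-0.89)·(0.31,-2.53) + 0.89·(-1.09,-1.73) = (-0.9360,-1.8180)
  v7: (1-0.89)·(3.21,-2.41) + 0.89·(1.03,-0.33) = (1.2698,-0.5588)
  v8: (1-0.89)·(3.3,-0.67) + 0.89·(1.91,0.87) = (2.0629,0.7006)
Shoelace sum Σ(x_i·y_{i+1} − x_{i+1}·y_i):
  i=1: 2.0951·5.8131 − -2.3006·4.8596 = +23.3590 (running +23.3590)
  i=2: -2.3006·3.8017 − -5.0116·5.8131 = +20.3867 (running +43.7458)
  i=3: -5.0116·1.3695 − -5.2495·3.8017 = +13.0936 (running +56.8394)
  i=4: -5.2495·-0.4556 − -3.7303·1.3695 = +7.5003 (running +64.3397)
  i=5: -3.7303·-1.8180 − -0.9360·-0.4556 = +6.3552 (running +70.6950)
  i=6: -0.9360·-0.5588 − 1.2698·-1.8180 = +2.8315 (running +73.5265)
  i=7: 1.2698·0.7006 − 2.0629·-0.5588 = +2.0424 (running +75.5689)
  i=8: 2.0629·4.8596 − 2.0951·0.7006 = +8.5570 (running +84.1259)
Area = |Σ|/2 = |84.1259|/2 = 42.0630

Area at t=0.89: 42.0630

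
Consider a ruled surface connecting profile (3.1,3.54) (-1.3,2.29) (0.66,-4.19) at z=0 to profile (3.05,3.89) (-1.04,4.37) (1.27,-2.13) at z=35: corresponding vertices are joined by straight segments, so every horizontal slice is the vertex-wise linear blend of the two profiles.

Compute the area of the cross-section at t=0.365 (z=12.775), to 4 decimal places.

Cross-section at t=0.365: each vertex is (1-t)·p0[i] + t·p1[i].
  v1: (1-0.365)·(3.1,3.54) + 0.365·(3.05,3.89) = (3.0817,3.6677)
  v2: (1-0.365)·(-1.3,2.29) + 0.365·(-1.04,4.37) = (-1.2051,3.0492)
  v3: (1-0.365)·(0.66,-4.19) + 0.365·(1.27,-2.13) = (0.8827,-3.4381)
Shoelace sum Σ(x_i·y_{i+1} − x_{i+1}·y_i):
  i=1: 3.0817·3.0492 − -1.2051·3.6677 = +13.8169 (running +13.8169)
  i=2: -1.2051·-3.4381 − 0.8827·3.0492 = +1.4519 (running +15.2688)
  i=3: 0.8827·3.6677 − 3.0817·-3.4381 = +13.8327 (running +29.1015)
Area = |Σ|/2 = |29.1015|/2 = 14.5507

Area at t=0.365: 14.5507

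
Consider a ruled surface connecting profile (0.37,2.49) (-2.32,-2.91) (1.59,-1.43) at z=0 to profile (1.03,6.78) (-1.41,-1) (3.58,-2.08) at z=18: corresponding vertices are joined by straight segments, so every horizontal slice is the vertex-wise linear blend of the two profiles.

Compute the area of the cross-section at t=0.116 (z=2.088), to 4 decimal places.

Cross-section at t=0.116: each vertex is (1-t)·p0[i] + t·p1[i].
  v1: (1-0.116)·(0.37,2.49) + 0.116·(1.03,6.78) = (0.4466,2.9876)
  v2: (1-0.116)·(-2.32,-2.91) + 0.116·(-1.41,-1) = (-2.2144,-2.6884)
  v3: (1-0.116)·(1.59,-1.43) + 0.116·(3.58,-2.08) = (1.8208,-1.5054)
Shoelace sum Σ(x_i·y_{i+1} − x_{i+1}·y_i):
  i=1: 0.4466·-2.6884 − -2.2144·2.9876 = +5.4154 (running +5.4154)
  i=2: -2.2144·-1.5054 − 1.8208·-2.6884 = +8.2288 (running +13.6442)
  i=3: 1.8208·2.9876 − 0.4466·-1.5054 = +6.1123 (running +19.7565)
Area = |Σ|/2 = |19.7565|/2 = 9.8783

Area at t=0.116: 9.8783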